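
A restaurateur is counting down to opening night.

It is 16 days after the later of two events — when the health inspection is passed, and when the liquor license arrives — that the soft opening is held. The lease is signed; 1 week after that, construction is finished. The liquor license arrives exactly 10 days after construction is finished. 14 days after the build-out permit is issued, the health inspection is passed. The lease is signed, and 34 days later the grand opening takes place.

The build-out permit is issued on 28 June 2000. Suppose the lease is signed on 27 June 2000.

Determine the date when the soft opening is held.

The build-out permit is issued: Jun 28, 2000.
The health inspection is passed: Jun 28, 2000 + 14 days = Jul 12, 2000.
The lease is signed: Jun 27, 2000.
Construction is finished: Jun 27, 2000 + 1 week = Jul 4, 2000.
The liquor license arrives: Jul 4, 2000 + 10 days = Jul 14, 2000.
Both prerequisites met — the health inspection is passed (Jul 12, 2000), the liquor license arrives (Jul 14, 2000); the later is Jul 14, 2000.
The soft opening is held: Jul 14, 2000 + 16 days = Jul 30, 2000.

30 July 2000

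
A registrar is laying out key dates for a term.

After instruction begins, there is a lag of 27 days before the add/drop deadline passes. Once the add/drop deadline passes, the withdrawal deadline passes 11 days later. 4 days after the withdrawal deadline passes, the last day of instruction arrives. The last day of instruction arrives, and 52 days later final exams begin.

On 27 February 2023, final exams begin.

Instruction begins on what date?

Final exams begin: Feb 27, 2023.
The last day of instruction arrives: Feb 27, 2023 − 52 days = Jan 6, 2023.
The withdrawal deadline passes: Jan 6, 2023 − 4 days = Jan 2, 2023.
The add/drop deadline passes: Jan 2, 2023 − 11 days = Dec 22, 2022.
Instruction begins: Dec 22, 2022 − 27 days = Nov 25, 2022.

25 November 2022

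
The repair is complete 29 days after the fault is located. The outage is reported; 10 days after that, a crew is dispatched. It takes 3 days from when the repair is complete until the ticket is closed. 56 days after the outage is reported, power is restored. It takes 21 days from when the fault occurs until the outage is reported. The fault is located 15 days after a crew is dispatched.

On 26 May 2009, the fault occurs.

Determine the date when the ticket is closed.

The fault occurs: May 26, 2009.
The outage is reported: May 26, 2009 + 21 days = Jun 16, 2009.
A crew is dispatched: Jun 16, 2009 + 10 days = Jun 26, 2009.
The fault is located: Jun 26, 2009 + 15 days = Jul 11, 2009.
The repair is complete: Jul 11, 2009 + 29 days = Aug 9, 2009.
The ticket is closed: Aug 9, 2009 + 3 days = Aug 12, 2009.

12 August 2009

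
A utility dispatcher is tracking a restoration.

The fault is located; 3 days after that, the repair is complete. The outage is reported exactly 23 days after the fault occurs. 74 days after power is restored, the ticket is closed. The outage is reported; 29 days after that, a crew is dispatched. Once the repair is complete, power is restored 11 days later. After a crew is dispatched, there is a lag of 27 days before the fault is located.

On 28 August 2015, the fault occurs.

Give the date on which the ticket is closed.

11 February 2016

The fault occurs: Aug 28, 2015.
The outage is reported: Aug 28, 2015 + 23 days = Sep 20, 2015.
A crew is dispatched: Sep 20, 2015 + 29 days = Oct 19, 2015.
The fault is located: Oct 19, 2015 + 27 days = Nov 15, 2015.
The repair is complete: Nov 15, 2015 + 3 days = Nov 18, 2015.
Power is restored: Nov 18, 2015 + 11 days = Nov 29, 2015.
The ticket is closed: Nov 29, 2015 + 74 days = Feb 11, 2016.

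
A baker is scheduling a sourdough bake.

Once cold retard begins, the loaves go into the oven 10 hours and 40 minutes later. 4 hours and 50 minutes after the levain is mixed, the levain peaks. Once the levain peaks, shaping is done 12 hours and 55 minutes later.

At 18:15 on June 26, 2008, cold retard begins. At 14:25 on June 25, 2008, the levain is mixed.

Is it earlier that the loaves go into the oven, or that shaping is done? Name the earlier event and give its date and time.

Cold retard begins: 18:15 Jun 26, 2008.
The loaves go into the oven: 18:15 Jun 26, 2008 + 10h40m = 04:55 Jun 27, 2008.
The levain is mixed: 14:25 Jun 25, 2008.
The levain peaks: 14:25 Jun 25, 2008 + 4h50m = 19:15 Jun 25, 2008.
Shaping is done: 19:15 Jun 25, 2008 + 12h55m = 08:10 Jun 26, 2008.
Comparing: the loaves go into the oven at 04:55 Jun 27, 2008 vs shaping is done at 08:10 Jun 26, 2008. Earlier: shaping is done.

Shaping is done — 08:10 on June 26, 2008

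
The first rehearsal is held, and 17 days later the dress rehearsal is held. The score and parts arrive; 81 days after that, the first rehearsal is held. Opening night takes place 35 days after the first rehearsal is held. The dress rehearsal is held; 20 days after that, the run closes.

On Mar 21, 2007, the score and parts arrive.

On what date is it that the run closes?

The score and parts arrive: Mar 21, 2007.
The first rehearsal is held: Mar 21, 2007 + 81 days = Jun 10, 2007.
The dress rehearsal is held: Jun 10, 2007 + 17 days = Jun 27, 2007.
The run closes: Jun 27, 2007 + 20 days = Jul 17, 2007.

Jul 17, 2007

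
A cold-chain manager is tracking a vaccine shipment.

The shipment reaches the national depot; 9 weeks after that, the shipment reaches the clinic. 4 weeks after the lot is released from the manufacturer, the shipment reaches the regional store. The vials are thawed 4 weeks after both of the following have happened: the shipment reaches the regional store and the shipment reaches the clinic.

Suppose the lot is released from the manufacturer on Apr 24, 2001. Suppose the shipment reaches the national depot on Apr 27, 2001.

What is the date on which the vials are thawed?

The lot is released from the manufacturer: Apr 24, 2001.
The shipment reaches the regional store: Apr 24, 2001 + 4 weeks = May 22, 2001.
The shipment reaches the national depot: Apr 27, 2001.
The shipment reaches the clinic: Apr 27, 2001 + 9 weeks = Jun 29, 2001.
Both prerequisites met — the shipment reaches the regional store (May 22, 2001), the shipment reaches the clinic (Jun 29, 2001); the later is Jun 29, 2001.
The vials are thawed: Jun 29, 2001 + 4 weeks = Jul 27, 2001.

Jul 27, 2001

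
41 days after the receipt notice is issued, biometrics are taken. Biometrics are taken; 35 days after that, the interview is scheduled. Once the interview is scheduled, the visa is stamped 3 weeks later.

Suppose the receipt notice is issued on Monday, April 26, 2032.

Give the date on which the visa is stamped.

The receipt notice is issued: Apr 26, 2032.
Biometrics are taken: Apr 26, 2032 + 41 days = Jun 6, 2032.
The interview is scheduled: Jun 6, 2032 + 35 days = Jul 11, 2032.
The visa is stamped: Jul 11, 2032 + 3 weeks = Aug 1, 2032.

Sunday, August 1, 2032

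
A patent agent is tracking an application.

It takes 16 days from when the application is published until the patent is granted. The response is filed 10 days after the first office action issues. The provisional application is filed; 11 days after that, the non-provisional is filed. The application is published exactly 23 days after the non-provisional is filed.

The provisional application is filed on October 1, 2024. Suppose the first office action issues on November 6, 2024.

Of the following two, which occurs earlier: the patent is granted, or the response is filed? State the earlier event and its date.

The provisional application is filed: Oct 1, 2024.
The non-provisional is filed: Oct 1, 2024 + 11 days = Oct 12, 2024.
The application is published: Oct 12, 2024 + 23 days = Nov 4, 2024.
The patent is granted: Nov 4, 2024 + 16 days = Nov 20, 2024.
The first office action issues: Nov 6, 2024.
The response is filed: Nov 6, 2024 + 10 days = Nov 16, 2024.
Comparing: the patent is granted on Nov 20, 2024 vs the response is filed on Nov 16, 2024. Earlier: the response is filed.

The response is filed — November 16, 2024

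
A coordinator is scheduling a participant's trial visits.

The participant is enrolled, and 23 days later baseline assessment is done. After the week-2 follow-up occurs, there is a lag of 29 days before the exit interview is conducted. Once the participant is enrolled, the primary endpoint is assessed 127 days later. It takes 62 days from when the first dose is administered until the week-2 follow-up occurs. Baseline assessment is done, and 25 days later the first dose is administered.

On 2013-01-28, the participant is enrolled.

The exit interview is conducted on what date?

2013-06-16

The participant is enrolled: Jan 28, 2013.
Baseline assessment is done: Jan 28, 2013 + 23 days = Feb 20, 2013.
The first dose is administered: Feb 20, 2013 + 25 days = Mar 17, 2013.
The week-2 follow-up occurs: Mar 17, 2013 + 62 days = May 18, 2013.
The exit interview is conducted: May 18, 2013 + 29 days = Jun 16, 2013.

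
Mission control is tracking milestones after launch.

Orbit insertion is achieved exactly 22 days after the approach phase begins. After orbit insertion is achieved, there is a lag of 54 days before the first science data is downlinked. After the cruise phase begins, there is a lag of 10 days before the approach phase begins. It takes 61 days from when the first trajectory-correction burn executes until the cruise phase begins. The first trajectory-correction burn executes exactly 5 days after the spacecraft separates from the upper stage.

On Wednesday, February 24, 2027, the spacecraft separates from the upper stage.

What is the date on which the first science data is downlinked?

The spacecraft separates from the upper stage: Feb 24, 2027.
The first trajectory-correction burn executes: Feb 24, 2027 + 5 days = Mar 1, 2027.
The cruise phase begins: Mar 1, 2027 + 61 days = May 1, 2027.
The approach phase begins: May 1, 2027 + 10 days = May 11, 2027.
Orbit insertion is achieved: May 11, 2027 + 22 days = Jun 2, 2027.
The first science data is downlinked: Jun 2, 2027 + 54 days = Jul 26, 2027.

Monday, July 26, 2027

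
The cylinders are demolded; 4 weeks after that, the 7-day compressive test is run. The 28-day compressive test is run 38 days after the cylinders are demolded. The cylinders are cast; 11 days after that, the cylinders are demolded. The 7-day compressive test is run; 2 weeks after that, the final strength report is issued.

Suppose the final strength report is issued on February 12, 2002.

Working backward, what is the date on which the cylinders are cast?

The final strength report is issued: Feb 12, 2002.
The 7-day compressive test is run: Feb 12, 2002 − 2 weeks = Jan 29, 2002.
The cylinders are demolded: Jan 29, 2002 − 4 weeks = Jan 1, 2002.
The cylinders are cast: Jan 1, 2002 − 11 days = Dec 21, 2001.

December 21, 2001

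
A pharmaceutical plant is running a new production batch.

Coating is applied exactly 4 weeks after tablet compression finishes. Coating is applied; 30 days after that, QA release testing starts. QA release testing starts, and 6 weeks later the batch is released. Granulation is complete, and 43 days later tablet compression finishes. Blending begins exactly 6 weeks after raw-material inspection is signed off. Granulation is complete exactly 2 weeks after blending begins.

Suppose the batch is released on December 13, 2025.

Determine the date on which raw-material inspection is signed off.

The batch is released: Dec 13, 2025.
QA release testing starts: Dec 13, 2025 − 6 weeks = Nov 1, 2025.
Coating is applied: Nov 1, 2025 − 30 days = Oct 2, 2025.
Tablet compression finishes: Oct 2, 2025 − 4 weeks = Sep 4, 2025.
Granulation is complete: Sep 4, 2025 − 43 days = Jul 23, 2025.
Blending begins: Jul 23, 2025 − 2 weeks = Jul 9, 2025.
Raw-material inspection is signed off: Jul 9, 2025 − 6 weeks = May 28, 2025.

May 28, 2025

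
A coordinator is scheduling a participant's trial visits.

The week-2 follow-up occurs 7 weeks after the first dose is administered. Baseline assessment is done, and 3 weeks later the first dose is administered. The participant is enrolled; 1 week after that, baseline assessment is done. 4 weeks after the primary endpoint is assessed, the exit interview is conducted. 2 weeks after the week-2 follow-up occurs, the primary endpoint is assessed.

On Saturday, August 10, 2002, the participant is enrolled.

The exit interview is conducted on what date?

Saturday, December 7, 2002

The participant is enrolled: Aug 10, 2002.
Baseline assessment is done: Aug 10, 2002 + 1 week = Aug 17, 2002.
The first dose is administered: Aug 17, 2002 + 3 weeks = Sep 7, 2002.
The week-2 follow-up occurs: Sep 7, 2002 + 7 weeks = Oct 26, 2002.
The primary endpoint is assessed: Oct 26, 2002 + 2 weeks = Nov 9, 2002.
The exit interview is conducted: Nov 9, 2002 + 4 weeks = Dec 7, 2002.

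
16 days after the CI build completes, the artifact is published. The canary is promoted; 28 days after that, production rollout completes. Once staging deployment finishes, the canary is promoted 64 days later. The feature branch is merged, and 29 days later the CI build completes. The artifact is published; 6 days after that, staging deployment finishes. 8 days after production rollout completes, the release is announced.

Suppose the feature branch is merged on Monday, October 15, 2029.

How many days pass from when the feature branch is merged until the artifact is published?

45 days

Causal path: the feature branch is merged → the CI build completes → the artifact is published.
Total delay along the path: 29 + 16 = 45 days.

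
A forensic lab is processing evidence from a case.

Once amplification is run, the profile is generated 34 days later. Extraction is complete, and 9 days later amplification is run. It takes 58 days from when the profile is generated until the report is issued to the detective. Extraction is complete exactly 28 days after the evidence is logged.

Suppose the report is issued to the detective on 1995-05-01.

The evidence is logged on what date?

1994-12-23

The report is issued to the detective: May 1, 1995.
The profile is generated: May 1, 1995 − 58 days = Mar 4, 1995.
Amplification is run: Mar 4, 1995 − 34 days = Jan 29, 1995.
Extraction is complete: Jan 29, 1995 − 9 days = Jan 20, 1995.
The evidence is logged: Jan 20, 1995 − 28 days = Dec 23, 1994.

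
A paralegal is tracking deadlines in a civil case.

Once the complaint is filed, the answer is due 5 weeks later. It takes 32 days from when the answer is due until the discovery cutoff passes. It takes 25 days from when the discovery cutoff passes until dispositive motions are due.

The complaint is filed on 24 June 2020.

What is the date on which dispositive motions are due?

24 September 2020

The complaint is filed: Jun 24, 2020.
The answer is due: Jun 24, 2020 + 5 weeks = Jul 29, 2020.
The discovery cutoff passes: Jul 29, 2020 + 32 days = Aug 30, 2020.
Dispositive motions are due: Aug 30, 2020 + 25 days = Sep 24, 2020.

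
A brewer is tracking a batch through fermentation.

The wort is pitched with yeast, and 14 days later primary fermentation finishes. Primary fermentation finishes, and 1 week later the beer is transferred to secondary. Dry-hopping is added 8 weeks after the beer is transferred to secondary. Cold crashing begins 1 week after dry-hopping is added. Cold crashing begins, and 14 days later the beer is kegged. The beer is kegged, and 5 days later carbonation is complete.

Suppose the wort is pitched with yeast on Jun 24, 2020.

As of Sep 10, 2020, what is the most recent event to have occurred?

Dry-hopping is added

The wort is pitched with yeast: Jun 24, 2020.
Primary fermentation finishes: Jun 24, 2020 + 14 days = Jul 8, 2020.
The beer is transferred to secondary: Jul 8, 2020 + 1 week = Jul 15, 2020.
Dry-hopping is added: Jul 15, 2020 + 8 weeks = Sep 9, 2020.
Cold crashing begins: Sep 9, 2020 + 1 week = Sep 16, 2020.
The beer is kegged: Sep 16, 2020 + 14 days = Sep 30, 2020.
Carbonation is complete: Sep 30, 2020 + 5 days = Oct 5, 2020.
Sep 10, 2020 falls between when dry-hopping is added (Sep 9, 2020) and when cold crashing begins (Sep 16, 2020).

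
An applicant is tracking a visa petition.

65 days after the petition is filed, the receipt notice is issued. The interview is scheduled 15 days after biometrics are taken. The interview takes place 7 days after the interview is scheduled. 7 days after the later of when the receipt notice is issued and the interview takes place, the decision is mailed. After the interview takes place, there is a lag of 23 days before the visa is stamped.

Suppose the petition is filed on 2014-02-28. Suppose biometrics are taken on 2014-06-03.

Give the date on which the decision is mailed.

The petition is filed: Feb 28, 2014.
The receipt notice is issued: Feb 28, 2014 + 65 days = May 4, 2014.
Biometrics are taken: Jun 3, 2014.
The interview is scheduled: Jun 3, 2014 + 15 days = Jun 18, 2014.
The interview takes place: Jun 18, 2014 + 7 days = Jun 25, 2014.
Both prerequisites met — the receipt notice is issued (May 4, 2014), the interview takes place (Jun 25, 2014); the later is Jun 25, 2014.
The decision is mailed: Jun 25, 2014 + 7 days = Jul 2, 2014.

2014-07-02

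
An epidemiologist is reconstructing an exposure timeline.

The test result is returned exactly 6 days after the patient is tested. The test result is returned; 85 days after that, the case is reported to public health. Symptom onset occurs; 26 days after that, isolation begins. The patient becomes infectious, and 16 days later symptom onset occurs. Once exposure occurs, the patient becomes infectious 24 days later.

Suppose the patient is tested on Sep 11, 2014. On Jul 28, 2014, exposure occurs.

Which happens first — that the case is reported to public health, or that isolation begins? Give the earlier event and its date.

The patient is tested: Sep 11, 2014.
The test result is returned: Sep 11, 2014 + 6 days = Sep 17, 2014.
The case is reported to public health: Sep 17, 2014 + 85 days = Dec 11, 2014.
Exposure occurs: Jul 28, 2014.
The patient becomes infectious: Jul 28, 2014 + 24 days = Aug 21, 2014.
Symptom onset occurs: Aug 21, 2014 + 16 days = Sep 6, 2014.
Isolation begins: Sep 6, 2014 + 26 days = Oct 2, 2014.
Comparing: the case is reported to public health on Dec 11, 2014 vs isolation begins on Oct 2, 2014. Earlier: isolation begins.

Isolation begins — Oct 2, 2014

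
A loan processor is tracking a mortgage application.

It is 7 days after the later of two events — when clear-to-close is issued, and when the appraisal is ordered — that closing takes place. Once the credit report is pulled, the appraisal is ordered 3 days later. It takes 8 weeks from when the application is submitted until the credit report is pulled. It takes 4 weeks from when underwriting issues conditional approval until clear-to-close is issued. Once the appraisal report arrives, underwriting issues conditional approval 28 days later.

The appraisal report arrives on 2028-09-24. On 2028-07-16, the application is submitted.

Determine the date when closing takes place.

2028-11-26

The appraisal report arrives: Sep 24, 2028.
Underwriting issues conditional approval: Sep 24, 2028 + 28 days = Oct 22, 2028.
Clear-to-close is issued: Oct 22, 2028 + 4 weeks = Nov 19, 2028.
The application is submitted: Jul 16, 2028.
The credit report is pulled: Jul 16, 2028 + 8 weeks = Sep 10, 2028.
The appraisal is ordered: Sep 10, 2028 + 3 days = Sep 13, 2028.
Both prerequisites met — clear-to-close is issued (Nov 19, 2028), the appraisal is ordered (Sep 13, 2028); the later is Nov 19, 2028.
Closing takes place: Nov 19, 2028 + 7 days = Nov 26, 2028.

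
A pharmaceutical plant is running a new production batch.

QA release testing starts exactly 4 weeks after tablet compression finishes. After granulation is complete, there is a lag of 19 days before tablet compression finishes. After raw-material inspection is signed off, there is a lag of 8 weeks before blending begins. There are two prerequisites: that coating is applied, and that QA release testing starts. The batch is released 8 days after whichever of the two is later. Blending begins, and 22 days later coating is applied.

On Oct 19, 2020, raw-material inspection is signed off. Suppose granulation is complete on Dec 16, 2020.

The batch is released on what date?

Raw-material inspection is signed off: Oct 19, 2020.
Blending begins: Oct 19, 2020 + 8 weeks = Dec 14, 2020.
Coating is applied: Dec 14, 2020 + 22 days = Jan 5, 2021.
Granulation is complete: Dec 16, 2020.
Tablet compression finishes: Dec 16, 2020 + 19 days = Jan 4, 2021.
QA release testing starts: Jan 4, 2021 + 4 weeks = Feb 1, 2021.
Both prerequisites met — coating is applied (Jan 5, 2021), QA release testing starts (Feb 1, 2021); the later is Feb 1, 2021.
The batch is released: Feb 1, 2021 + 8 days = Feb 9, 2021.

Feb 9, 2021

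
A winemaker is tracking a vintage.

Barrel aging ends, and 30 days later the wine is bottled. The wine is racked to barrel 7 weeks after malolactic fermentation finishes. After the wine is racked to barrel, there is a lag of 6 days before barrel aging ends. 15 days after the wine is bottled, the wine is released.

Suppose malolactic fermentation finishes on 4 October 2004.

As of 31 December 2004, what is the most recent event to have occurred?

Malolactic fermentation finishes: Oct 4, 2004.
The wine is racked to barrel: Oct 4, 2004 + 7 weeks = Nov 22, 2004.
Barrel aging ends: Nov 22, 2004 + 6 days = Nov 28, 2004.
The wine is bottled: Nov 28, 2004 + 30 days = Dec 28, 2004.
The wine is released: Dec 28, 2004 + 15 days = Jan 12, 2005.
Dec 31, 2004 falls between when the wine is bottled (Dec 28, 2004) and when the wine is released (Jan 12, 2005).

The wine is bottled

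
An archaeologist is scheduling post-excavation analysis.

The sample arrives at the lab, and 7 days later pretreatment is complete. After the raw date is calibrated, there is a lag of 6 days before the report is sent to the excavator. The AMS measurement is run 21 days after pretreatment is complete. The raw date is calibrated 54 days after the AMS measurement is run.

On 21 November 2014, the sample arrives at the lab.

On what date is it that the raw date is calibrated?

11 February 2015

The sample arrives at the lab: Nov 21, 2014.
Pretreatment is complete: Nov 21, 2014 + 7 days = Nov 28, 2014.
The AMS measurement is run: Nov 28, 2014 + 21 days = Dec 19, 2014.
The raw date is calibrated: Dec 19, 2014 + 54 days = Feb 11, 2015.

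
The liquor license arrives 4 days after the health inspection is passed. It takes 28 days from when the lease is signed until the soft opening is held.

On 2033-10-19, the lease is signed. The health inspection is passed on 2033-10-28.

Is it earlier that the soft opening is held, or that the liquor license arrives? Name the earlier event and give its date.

The liquor license arrives — 2033-11-01

The lease is signed: Oct 19, 2033.
The soft opening is held: Oct 19, 2033 + 28 days = Nov 16, 2033.
The health inspection is passed: Oct 28, 2033.
The liquor license arrives: Oct 28, 2033 + 4 days = Nov 1, 2033.
Comparing: the soft opening is held on Nov 16, 2033 vs the liquor license arrives on Nov 1, 2033. Earlier: the liquor license arrives.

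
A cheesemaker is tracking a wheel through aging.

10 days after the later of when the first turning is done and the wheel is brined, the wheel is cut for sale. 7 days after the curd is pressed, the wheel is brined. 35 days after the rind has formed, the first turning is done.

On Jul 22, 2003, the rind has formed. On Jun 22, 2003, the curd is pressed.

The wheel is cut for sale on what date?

Sep 5, 2003

The rind has formed: Jul 22, 2003.
The first turning is done: Jul 22, 2003 + 35 days = Aug 26, 2003.
The curd is pressed: Jun 22, 2003.
The wheel is brined: Jun 22, 2003 + 7 days = Jun 29, 2003.
Both prerequisites met — the first turning is done (Aug 26, 2003), the wheel is brined (Jun 29, 2003); the later is Aug 26, 2003.
The wheel is cut for sale: Aug 26, 2003 + 10 days = Sep 5, 2003.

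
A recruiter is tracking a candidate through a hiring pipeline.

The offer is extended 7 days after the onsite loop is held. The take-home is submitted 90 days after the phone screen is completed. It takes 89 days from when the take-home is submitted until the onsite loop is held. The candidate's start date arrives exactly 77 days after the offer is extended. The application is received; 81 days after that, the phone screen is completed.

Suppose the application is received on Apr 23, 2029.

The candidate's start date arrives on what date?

The application is received: Apr 23, 2029.
The phone screen is completed: Apr 23, 2029 + 81 days = Jul 13, 2029.
The take-home is submitted: Jul 13, 2029 + 90 days = Oct 11, 2029.
The onsite loop is held: Oct 11, 2029 + 89 days = Jan 8, 2030.
The offer is extended: Jan 8, 2030 + 7 days = Jan 15, 2030.
The candidate's start date arrives: Jan 15, 2030 + 77 days = Apr 2, 2030.

Apr 2, 2030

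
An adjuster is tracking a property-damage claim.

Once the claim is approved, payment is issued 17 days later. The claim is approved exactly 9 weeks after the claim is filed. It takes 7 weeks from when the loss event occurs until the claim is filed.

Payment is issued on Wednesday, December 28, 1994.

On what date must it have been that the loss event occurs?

Payment is issued: Dec 28, 1994.
The claim is approved: Dec 28, 1994 − 17 days = Dec 11, 1994.
The claim is filed: Dec 11, 1994 − 9 weeks = Oct 9, 1994.
The loss event occurs: Oct 9, 1994 − 7 weeks = Aug 21, 1994.

Sunday, August 21, 1994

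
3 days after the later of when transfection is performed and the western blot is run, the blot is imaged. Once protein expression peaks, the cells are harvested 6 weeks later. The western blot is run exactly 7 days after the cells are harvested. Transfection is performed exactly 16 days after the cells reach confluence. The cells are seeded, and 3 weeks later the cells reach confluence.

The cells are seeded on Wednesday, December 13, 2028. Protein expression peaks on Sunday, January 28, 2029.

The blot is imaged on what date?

The cells are seeded: Dec 13, 2028.
The cells reach confluence: Dec 13, 2028 + 3 weeks = Jan 3, 2029.
Transfection is performed: Jan 3, 2029 + 16 days = Jan 19, 2029.
Protein expression peaks: Jan 28, 2029.
The cells are harvested: Jan 28, 2029 + 6 weeks = Mar 11, 2029.
The western blot is run: Mar 11, 2029 + 7 days = Mar 18, 2029.
Both prerequisites met — transfection is performed (Jan 19, 2029), the western blot is run (Mar 18, 2029); the later is Mar 18, 2029.
The blot is imaged: Mar 18, 2029 + 3 days = Mar 21, 2029.

Wednesday, March 21, 2029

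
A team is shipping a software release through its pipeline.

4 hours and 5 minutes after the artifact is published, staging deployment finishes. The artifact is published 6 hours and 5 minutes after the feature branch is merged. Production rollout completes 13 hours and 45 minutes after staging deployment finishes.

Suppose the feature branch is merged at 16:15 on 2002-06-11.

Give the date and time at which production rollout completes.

16:10 on 2002-06-12

The feature branch is merged: 16:15 Jun 11, 2002.
The artifact is published: 16:15 Jun 11, 2002 + 6h05m = 22:20 Jun 11, 2002.
Staging deployment finishes: 22:20 Jun 11, 2002 + 4h05m = 02:25 Jun 12, 2002.
Production rollout completes: 02:25 Jun 12, 2002 + 13h45m = 16:10 Jun 12, 2002.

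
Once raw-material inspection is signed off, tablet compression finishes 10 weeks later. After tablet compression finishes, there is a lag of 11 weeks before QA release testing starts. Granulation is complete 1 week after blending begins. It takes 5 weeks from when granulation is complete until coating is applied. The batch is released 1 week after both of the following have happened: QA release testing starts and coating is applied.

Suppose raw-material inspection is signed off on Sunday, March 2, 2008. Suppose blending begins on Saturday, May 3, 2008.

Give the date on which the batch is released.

Sunday, August 3, 2008

Raw-material inspection is signed off: Mar 2, 2008.
Tablet compression finishes: Mar 2, 2008 + 10 weeks = May 11, 2008.
QA release testing starts: May 11, 2008 + 11 weeks = Jul 27, 2008.
Blending begins: May 3, 2008.
Granulation is complete: May 3, 2008 + 1 week = May 10, 2008.
Coating is applied: May 10, 2008 + 5 weeks = Jun 14, 2008.
Both prerequisites met — QA release testing starts (Jul 27, 2008), coating is applied (Jun 14, 2008); the later is Jul 27, 2008.
The batch is released: Jul 27, 2008 + 1 week = Aug 3, 2008.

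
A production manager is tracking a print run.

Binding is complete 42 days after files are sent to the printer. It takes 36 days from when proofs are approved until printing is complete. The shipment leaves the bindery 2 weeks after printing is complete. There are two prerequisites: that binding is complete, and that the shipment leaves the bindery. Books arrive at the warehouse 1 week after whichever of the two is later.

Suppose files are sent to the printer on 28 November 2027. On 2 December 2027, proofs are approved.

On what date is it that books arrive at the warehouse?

28 January 2028

Files are sent to the printer: Nov 28, 2027.
Binding is complete: Nov 28, 2027 + 42 days = Jan 9, 2028.
Proofs are approved: Dec 2, 2027.
Printing is complete: Dec 2, 2027 + 36 days = Jan 7, 2028.
The shipment leaves the bindery: Jan 7, 2028 + 2 weeks = Jan 21, 2028.
Both prerequisites met — binding is complete (Jan 9, 2028), the shipment leaves the bindery (Jan 21, 2028); the later is Jan 21, 2028.
Books arrive at the warehouse: Jan 21, 2028 + 1 week = Jan 28, 2028.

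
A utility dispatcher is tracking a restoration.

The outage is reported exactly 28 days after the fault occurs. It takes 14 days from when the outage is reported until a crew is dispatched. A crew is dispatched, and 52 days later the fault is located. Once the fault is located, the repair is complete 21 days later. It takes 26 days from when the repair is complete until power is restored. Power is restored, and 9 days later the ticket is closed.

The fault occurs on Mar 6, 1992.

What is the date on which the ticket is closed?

The fault occurs: Mar 6, 1992.
The outage is reported: Mar 6, 1992 + 28 days = Apr 3, 1992.
A crew is dispatched: Apr 3, 1992 + 14 days = Apr 17, 1992.
The fault is located: Apr 17, 1992 + 52 days = Jun 8, 1992.
The repair is complete: Jun 8, 1992 + 21 days = Jun 29, 1992.
Power is restored: Jun 29, 1992 + 26 days = Jul 25, 1992.
The ticket is closed: Jul 25, 1992 + 9 days = Aug 3, 1992.

Aug 3, 1992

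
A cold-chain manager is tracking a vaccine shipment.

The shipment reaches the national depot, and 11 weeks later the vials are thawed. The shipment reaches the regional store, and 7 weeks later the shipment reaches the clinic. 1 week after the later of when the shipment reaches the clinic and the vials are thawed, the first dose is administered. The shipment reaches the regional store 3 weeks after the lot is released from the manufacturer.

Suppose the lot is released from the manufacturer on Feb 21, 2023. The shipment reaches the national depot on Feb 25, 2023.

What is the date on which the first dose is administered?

May 20, 2023

The lot is released from the manufacturer: Feb 21, 2023.
The shipment reaches the regional store: Feb 21, 2023 + 3 weeks = Mar 14, 2023.
The shipment reaches the clinic: Mar 14, 2023 + 7 weeks = May 2, 2023.
The shipment reaches the national depot: Feb 25, 2023.
The vials are thawed: Feb 25, 2023 + 11 weeks = May 13, 2023.
Both prerequisites met — the shipment reaches the clinic (May 2, 2023), the vials are thawed (May 13, 2023); the later is May 13, 2023.
The first dose is administered: May 13, 2023 + 1 week = May 20, 2023.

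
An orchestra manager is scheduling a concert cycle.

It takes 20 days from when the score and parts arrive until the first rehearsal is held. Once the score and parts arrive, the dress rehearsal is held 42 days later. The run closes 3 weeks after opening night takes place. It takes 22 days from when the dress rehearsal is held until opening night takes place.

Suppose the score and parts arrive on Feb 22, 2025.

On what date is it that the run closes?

The score and parts arrive: Feb 22, 2025.
The dress rehearsal is held: Feb 22, 2025 + 42 days = Apr 5, 2025.
Opening night takes place: Apr 5, 2025 + 22 days = Apr 27, 2025.
The run closes: Apr 27, 2025 + 3 weeks = May 18, 2025.

May 18, 2025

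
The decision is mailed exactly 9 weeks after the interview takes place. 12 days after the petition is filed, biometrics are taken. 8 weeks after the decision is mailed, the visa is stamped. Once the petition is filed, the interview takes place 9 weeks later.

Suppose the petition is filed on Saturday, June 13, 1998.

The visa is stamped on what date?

Saturday, December 12, 1998

The petition is filed: Jun 13, 1998.
The interview takes place: Jun 13, 1998 + 9 weeks = Aug 15, 1998.
The decision is mailed: Aug 15, 1998 + 9 weeks = Oct 17, 1998.
The visa is stamped: Oct 17, 1998 + 8 weeks = Dec 12, 1998.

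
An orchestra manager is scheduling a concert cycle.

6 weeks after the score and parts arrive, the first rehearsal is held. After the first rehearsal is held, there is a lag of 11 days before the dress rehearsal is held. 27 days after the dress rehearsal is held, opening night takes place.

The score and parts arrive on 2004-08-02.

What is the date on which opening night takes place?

2004-10-21

The score and parts arrive: Aug 2, 2004.
The first rehearsal is held: Aug 2, 2004 + 6 weeks = Sep 13, 2004.
The dress rehearsal is held: Sep 13, 2004 + 11 days = Sep 24, 2004.
Opening night takes place: Sep 24, 2004 + 27 days = Oct 21, 2004.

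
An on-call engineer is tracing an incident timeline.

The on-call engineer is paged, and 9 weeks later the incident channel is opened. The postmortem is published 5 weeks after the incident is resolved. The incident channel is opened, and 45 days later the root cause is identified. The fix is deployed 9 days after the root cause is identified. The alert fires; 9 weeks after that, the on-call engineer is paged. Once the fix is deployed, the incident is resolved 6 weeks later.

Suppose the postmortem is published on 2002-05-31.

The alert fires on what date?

The postmortem is published: May 31, 2002.
The incident is resolved: May 31, 2002 − 5 weeks = Apr 26, 2002.
The fix is deployed: Apr 26, 2002 − 6 weeks = Mar 15, 2002.
The root cause is identified: Mar 15, 2002 − 9 days = Mar 6, 2002.
The incident channel is opened: Mar 6, 2002 − 45 days = Jan 20, 2002.
The on-call engineer is paged: Jan 20, 2002 − 9 weeks = Nov 18, 2001.
The alert fires: Nov 18, 2001 − 9 weeks = Sep 16, 2001.

2001-09-16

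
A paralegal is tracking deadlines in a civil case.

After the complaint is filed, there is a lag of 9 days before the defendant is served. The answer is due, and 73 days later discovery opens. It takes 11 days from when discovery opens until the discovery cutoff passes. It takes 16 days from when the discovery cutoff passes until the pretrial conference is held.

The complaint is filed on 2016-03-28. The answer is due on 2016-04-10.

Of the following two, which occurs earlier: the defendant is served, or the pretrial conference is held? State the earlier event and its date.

The complaint is filed: Mar 28, 2016.
The defendant is served: Mar 28, 2016 + 9 days = Apr 6, 2016.
The answer is due: Apr 10, 2016.
Discovery opens: Apr 10, 2016 + 73 days = Jun 22, 2016.
The discovery cutoff passes: Jun 22, 2016 + 11 days = Jul 3, 2016.
The pretrial conference is held: Jul 3, 2016 + 16 days = Jul 19, 2016.
Comparing: the defendant is served on Apr 6, 2016 vs the pretrial conference is held on Jul 19, 2016. Earlier: the defendant is served.

The defendant is served — 2016-04-06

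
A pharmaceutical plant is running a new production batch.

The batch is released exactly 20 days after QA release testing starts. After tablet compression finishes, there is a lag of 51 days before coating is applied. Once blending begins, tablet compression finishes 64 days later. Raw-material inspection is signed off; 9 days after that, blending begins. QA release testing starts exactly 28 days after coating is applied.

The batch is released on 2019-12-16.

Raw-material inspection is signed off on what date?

2019-06-27

The batch is released: Dec 16, 2019.
QA release testing starts: Dec 16, 2019 − 20 days = Nov 26, 2019.
Coating is applied: Nov 26, 2019 − 28 days = Oct 29, 2019.
Tablet compression finishes: Oct 29, 2019 − 51 days = Sep 8, 2019.
Blending begins: Sep 8, 2019 − 64 days = Jul 6, 2019.
Raw-material inspection is signed off: Jul 6, 2019 − 9 days = Jun 27, 2019.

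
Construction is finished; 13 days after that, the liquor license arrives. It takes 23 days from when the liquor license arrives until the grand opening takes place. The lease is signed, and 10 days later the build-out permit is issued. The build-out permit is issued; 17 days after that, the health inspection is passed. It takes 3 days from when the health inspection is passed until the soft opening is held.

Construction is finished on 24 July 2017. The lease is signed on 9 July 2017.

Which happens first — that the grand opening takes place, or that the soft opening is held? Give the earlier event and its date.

Construction is finished: Jul 24, 2017.
The liquor license arrives: Jul 24, 2017 + 13 days = Aug 6, 2017.
The grand opening takes place: Aug 6, 2017 + 23 days = Aug 29, 2017.
The lease is signed: Jul 9, 2017.
The build-out permit is issued: Jul 9, 2017 + 10 days = Jul 19, 2017.
The health inspection is passed: Jul 19, 2017 + 17 days = Aug 5, 2017.
The soft opening is held: Aug 5, 2017 + 3 days = Aug 8, 2017.
Comparing: the grand opening takes place on Aug 29, 2017 vs the soft opening is held on Aug 8, 2017. Earlier: the soft opening is held.

The soft opening is held — 8 August 2017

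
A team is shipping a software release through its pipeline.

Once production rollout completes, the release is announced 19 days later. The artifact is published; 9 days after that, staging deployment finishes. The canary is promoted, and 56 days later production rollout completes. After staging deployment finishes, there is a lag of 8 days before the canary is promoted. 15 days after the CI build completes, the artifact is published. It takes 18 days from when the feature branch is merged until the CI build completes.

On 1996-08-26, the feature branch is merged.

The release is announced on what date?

1996-12-29

The feature branch is merged: Aug 26, 1996.
The CI build completes: Aug 26, 1996 + 18 days = Sep 13, 1996.
The artifact is published: Sep 13, 1996 + 15 days = Sep 28, 1996.
Staging deployment finishes: Sep 28, 1996 + 9 days = Oct 7, 1996.
The canary is promoted: Oct 7, 1996 + 8 days = Oct 15, 1996.
Production rollout completes: Oct 15, 1996 + 56 days = Dec 10, 1996.
The release is announced: Dec 10, 1996 + 19 days = Dec 29, 1996.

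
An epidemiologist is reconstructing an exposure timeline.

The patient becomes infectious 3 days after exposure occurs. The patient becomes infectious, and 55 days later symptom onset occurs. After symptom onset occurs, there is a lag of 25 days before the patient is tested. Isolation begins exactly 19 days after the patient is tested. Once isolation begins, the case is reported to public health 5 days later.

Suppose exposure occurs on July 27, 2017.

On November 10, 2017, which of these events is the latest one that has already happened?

Exposure occurs: Jul 27, 2017.
The patient becomes infectious: Jul 27, 2017 + 3 days = Jul 30, 2017.
Symptom onset occurs: Jul 30, 2017 + 55 days = Sep 23, 2017.
The patient is tested: Sep 23, 2017 + 25 days = Oct 18, 2017.
Isolation begins: Oct 18, 2017 + 19 days = Nov 6, 2017.
The case is reported to public health: Nov 6, 2017 + 5 days = Nov 11, 2017.
Nov 10, 2017 falls between when isolation begins (Nov 6, 2017) and when the case is reported to public health (Nov 11, 2017).

Isolation begins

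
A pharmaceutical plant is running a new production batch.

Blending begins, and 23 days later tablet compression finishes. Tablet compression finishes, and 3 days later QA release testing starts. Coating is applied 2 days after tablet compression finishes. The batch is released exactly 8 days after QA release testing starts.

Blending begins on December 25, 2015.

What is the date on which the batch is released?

January 28, 2016

Blending begins: Dec 25, 2015.
Tablet compression finishes: Dec 25, 2015 + 23 days = Jan 17, 2016.
QA release testing starts: Jan 17, 2016 + 3 days = Jan 20, 2016.
The batch is released: Jan 20, 2016 + 8 days = Jan 28, 2016.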